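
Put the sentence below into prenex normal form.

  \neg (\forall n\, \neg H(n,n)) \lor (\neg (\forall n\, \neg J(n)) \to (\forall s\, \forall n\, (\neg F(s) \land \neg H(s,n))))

\exists n\, \forall q\, \forall s\, \forall w\, (H(n,n) \lor \neg J(q) \lor \neg F(s) \land \neg H(s,w))

First replace A → B with ¬A ∨ B.
  \neg (\forall n\, \neg H(n,n)) \lor \neg \neg (\forall n\, \neg J(n)) \lor (\forall s\, \forall n\, (\neg F(s) \land \neg H(s,n)))
Drive negations inward (¬∀x A ≡ ∃x ¬A, ¬∃x A ≡ ∀x ¬A, De Morgan for ∧/∨):
  (\exists n\, H(n,n)) \lor (\forall n\, \neg J(n)) \lor (\forall s\, \forall n\, (\neg F(s) \land \neg H(s,n)))
Rename bound variables to avoid capture: n↦q, n↦w.
  (\exists n\, H(n,n)) \lor (\forall q\, \neg J(q)) \lor (\forall s\, \forall w\, (\neg F(s) \land \neg H(s,w)))
Finally move all quantifiers to the prefix:
  \exists n\, \forall q\, \forall s\, \forall w\, (H(n,n) \lor \neg J(q) \lor \neg F(s) \land \neg H(s,w))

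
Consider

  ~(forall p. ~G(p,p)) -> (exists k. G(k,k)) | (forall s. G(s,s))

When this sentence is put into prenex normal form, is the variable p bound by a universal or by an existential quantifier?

Eliminate → and ↔ using ¬ and ∨.
  ~~(forall p. ~G(p,p)) | (exists k. G(k,k)) | (forall s. G(s,s))
Drive negations inward (¬∀x A ≡ ∃x ¬A, ¬∃x A ≡ ∀x ¬A, De Morgan for ∧/∨):
  (forall p. ~G(p,p)) | (exists k. G(k,k)) | (forall s. G(s,s))
Pull the quantifiers to the front (each side's bound variable is not free in the other side):
  forall p. exists k. forall s. (~G(p,p) | G(k,k) | G(s,s))
The quantifier forall p sits under an even number of negations (counting the antecedent side of each →), so it remains universal.

universal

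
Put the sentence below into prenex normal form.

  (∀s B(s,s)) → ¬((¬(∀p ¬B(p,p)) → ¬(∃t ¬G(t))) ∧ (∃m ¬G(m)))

∃s ∃p ∃t ∀m (¬B(s,s) ∨ B(p,p) ∧ ¬G(t) ∨ G(m))

First replace A → B with ¬A ∨ B.
  ¬(∀s B(s,s)) ∨ ¬((¬¬(∀p ¬B(p,p)) ∨ ¬(∃t ¬G(t))) ∧ (∃m ¬G(m)))
Drive negations inward (¬∀x A ≡ ∃x ¬A, ¬∃x A ≡ ∀x ¬A, De Morgan for ∧/∨):
  (∃s ¬B(s,s)) ∨ (∃p B(p,p)) ∧ (∃t ¬G(t)) ∨ (∀m G(m))
All bound variables are already distinct, so no renaming is needed.
Pull the quantifiers to the front (each side's bound variable is not free in the other side):
  ∃s ∃p ∃t ∀m (¬B(s,s) ∨ B(p,p) ∧ ¬G(t) ∨ G(m))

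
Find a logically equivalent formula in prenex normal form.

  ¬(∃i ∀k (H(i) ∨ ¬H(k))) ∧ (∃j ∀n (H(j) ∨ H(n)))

Move each ¬ inward, flipping quantifiers it crosses:
  (∀i ∃k (¬H(i) ∧ H(k))) ∧ (∃j ∀n (H(j) ∨ H(n)))
All bound variables are already distinct, so no renaming is needed.
Extract every quantifier outward, since the variables are now distinct and don't occur free across branches:
  ∀i ∃k ∃j ∀n (¬H(i) ∧ H(k) ∧ (H(j) ∨ H(n)))

∀i ∃k ∃j ∀n (¬H(i) ∧ H(k) ∧ (H(j) ∨ H(n)))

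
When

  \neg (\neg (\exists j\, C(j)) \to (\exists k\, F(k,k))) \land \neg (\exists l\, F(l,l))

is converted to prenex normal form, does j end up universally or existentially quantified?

First replace A → B with ¬A ∨ B.
  \neg (\neg \neg (\exists j\, C(j)) \lor (\exists k\, F(k,k))) \land \neg (\exists l\, F(l,l))
Move each ¬ inward, flipping quantifiers it crosses:
  (\forall j\, \neg C(j)) \land (\forall k\, \neg F(k,k)) \land (\forall l\, \neg F(l,l))
All bound variables are already distinct, so no renaming is needed.
Extract every quantifier outward, since the variables are now distinct and don't occur free across branches:
  \forall j\, \forall k\, \forall l\, (\neg C(j) \land \neg F(k,k) \land \neg F(l,l))
The quantifier \exists j sits under an odd number of negations (counting the antecedent side of each →), so it flips to \forall j.

universal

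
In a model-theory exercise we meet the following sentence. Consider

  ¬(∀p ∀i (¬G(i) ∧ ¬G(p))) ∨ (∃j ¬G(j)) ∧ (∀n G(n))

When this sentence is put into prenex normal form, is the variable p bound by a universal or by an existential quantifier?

Drive negations inward (¬∀x A ≡ ∃x ¬A, ¬∃x A ≡ ∀x ¬A, De Morgan for ∧/∨):
  (∃p ∃i (G(i) ∨ G(p))) ∨ (∃j ¬G(j)) ∧ (∀n G(n))
Extract every quantifier outward, since the variables are now distinct and don't occur free across branches:
  ∃p ∃i ∃j ∀n (G(i) ∨ G(p) ∨ ¬G(j) ∧ G(n))
The quantifier ∀p sits under an odd number of negations, so it flips to ∃p.

existential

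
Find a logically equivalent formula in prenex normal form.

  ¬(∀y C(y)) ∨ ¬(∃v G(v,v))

∃y ∀v (¬C(y) ∨ ¬G(v,v))

Push ¬ through the quantifiers and connectives to reach negation normal form:
  (∃y ¬C(y)) ∨ (∀v ¬G(v,v))
Extract every quantifier outward, since the variables are now distinct and don't occur free across branches:
  ∃y ∀v (¬C(y) ∨ ¬G(v,v))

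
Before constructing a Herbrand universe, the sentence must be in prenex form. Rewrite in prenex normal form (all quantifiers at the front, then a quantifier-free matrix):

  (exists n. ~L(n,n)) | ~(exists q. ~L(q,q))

Drive negations inward (¬∀x A ≡ ∃x ¬A, ¬∃x A ≡ ∀x ¬A, De Morgan for ∧/∨):
  (exists n. ~L(n,n)) | (forall q. L(q,q))
All bound variables are already distinct, so no renaming is needed.
Finally move all quantifiers to the prefix:
  exists n. forall q. (~L(n,n) | L(q,q))

exists n. forall q. (~L(n,n) | L(q,q))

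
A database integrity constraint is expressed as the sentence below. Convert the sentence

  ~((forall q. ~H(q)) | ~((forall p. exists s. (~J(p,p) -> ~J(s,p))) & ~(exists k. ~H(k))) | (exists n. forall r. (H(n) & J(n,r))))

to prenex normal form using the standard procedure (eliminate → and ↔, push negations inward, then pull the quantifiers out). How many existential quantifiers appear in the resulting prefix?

3

Rewrite implications/biconditionals: A → B as ¬A ∨ B.
  ~((forall q. ~H(q)) | ~((forall p. exists s. (~~J(p,p) | ~J(s,p))) & ~(exists k. ~H(k))) | (exists n. forall r. (H(n) & J(n,r))))
Push ¬ through the quantifiers and connectives to reach negation normal form:
  (exists q. H(q)) & (forall p. exists s. (J(p,p) | ~J(s,p))) & (forall k. H(k)) & (forall n. exists r. (~H(n) | ~J(n,r)))
All bound variables are already distinct, so no renaming is needed.
Finally move all quantifiers to the prefix:
  exists q. forall p. exists s. forall k. forall n. exists r. (H(q) & (J(p,p) | ~J(s,p)) & H(k) & (~H(n) | ~J(n,r)))
The prefix is exists q forall p exists s forall k forall n exists r: 3 universal, 3 existential.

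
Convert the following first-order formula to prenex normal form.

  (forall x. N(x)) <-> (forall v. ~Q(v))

Eliminate → and ↔ using ¬ and ∨; A ↔ B as (¬A ∨ B) ∧ (¬B ∨ A).
  (~(forall x. N(x)) | (forall v. ~Q(v))) & (~(forall v. ~Q(v)) | (forall x. N(x)))
Drive negations inward (¬∀x A ≡ ∃x ¬A, ¬∃x A ≡ ∀x ¬A, De Morgan for ∧/∨):
  ((exists x. ~N(x)) | (forall v. ~Q(v))) & ((exists v. Q(v)) | (forall x. N(x)))
Give each quantifier a distinct variable: v↦s, x↦y1.
  ((exists x. ~N(x)) | (forall v. ~Q(v))) & ((exists s. Q(s)) | (forall y1. N(y1)))
Extract every quantifier outward, since the variables are now distinct and don't occur free across branches:
  exists x. forall v. exists s. forall y1. ((~N(x) | ~Q(v)) & (Q(s) | N(y1)))

exists x. forall v. exists s. forall y1. ((~N(x) | ~Q(v)) & (Q(s) | N(y1)))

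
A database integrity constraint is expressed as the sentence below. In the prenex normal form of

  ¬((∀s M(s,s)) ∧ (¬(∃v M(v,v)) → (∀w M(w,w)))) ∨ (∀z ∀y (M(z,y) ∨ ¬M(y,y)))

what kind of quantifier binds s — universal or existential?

existential

Rewrite implications/biconditionals: A → B as ¬A ∨ B.
  ¬((∀s M(s,s)) ∧ (¬¬(∃v M(v,v)) ∨ (∀w M(w,w)))) ∨ (∀z ∀y (M(z,y) ∨ ¬M(y,y)))
Push ¬ through the quantifiers and connectives to reach negation normal form:
  (∃s ¬M(s,s)) ∨ (∀v ¬M(v,v)) ∧ (∃w ¬M(w,w)) ∨ (∀z ∀y (M(z,y) ∨ ¬M(y,y)))
All bound variables are already distinct, so no renaming is needed.
Finally move all quantifiers to the prefix:
  ∃s ∀v ∃w ∀z ∀y (¬M(s,s) ∨ ¬M(v,v) ∧ ¬M(w,w) ∨ M(z,y) ∨ ¬M(y,y))
The quantifier ∀s sits under an odd number of negations (counting the antecedent side of each →), so it flips to ∃s.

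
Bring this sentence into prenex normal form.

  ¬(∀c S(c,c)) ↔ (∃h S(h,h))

∀c ∃h ∀v ∃b ((S(c,c) ∨ S(h,h)) ∧ (¬S(v,v) ∨ ¬S(b,b)))

Eliminate → and ↔ using ¬ and ∨; A ↔ B as (¬A ∨ B) ∧ (¬B ∨ A).
  (¬¬(∀c S(c,c)) ∨ (∃h S(h,h))) ∧ (¬(∃h S(h,h)) ∨ ¬(∀c S(c,c)))
Move each ¬ inward, flipping quantifiers it crosses:
  ((∀c S(c,c)) ∨ (∃h S(h,h))) ∧ ((∀h ¬S(h,h)) ∨ (∃c ¬S(c,c)))
Give each quantifier a distinct variable: h↦v, c↦b.
  ((∀c S(c,c)) ∨ (∃h S(h,h))) ∧ ((∀v ¬S(v,v)) ∨ (∃b ¬S(b,b)))
Extract every quantifier outward, since the variables are now distinct and don't occur free across branches:
  ∀c ∃h ∀v ∃b ((S(c,c) ∨ S(h,h)) ∧ (¬S(v,v) ∨ ¬S(b,b)))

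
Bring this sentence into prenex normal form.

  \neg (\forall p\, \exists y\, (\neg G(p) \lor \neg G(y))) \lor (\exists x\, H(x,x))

Move each ¬ inward, flipping quantifiers it crosses:
  (\exists p\, \forall y\, (G(p) \land G(y))) \lor (\exists x\, H(x,x))
Extract every quantifier outward, since the variables are now distinct and don't occur free across branches:
  \exists p\, \forall y\, \exists x\, (G(p) \land G(y) \lor H(x,x))

\exists p\, \forall y\, \exists x\, (G(p) \land G(y) \lor H(x,x))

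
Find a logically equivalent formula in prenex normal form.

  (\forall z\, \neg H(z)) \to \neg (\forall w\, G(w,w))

\exists z\, \exists w\, (H(z) \lor \neg G(w,w))

Rewrite implications/biconditionals: A → B as ¬A ∨ B.
  \neg (\forall z\, \neg H(z)) \lor \neg (\forall w\, G(w,w))
Move each ¬ inward, flipping quantifiers it crosses:
  (\exists z\, H(z)) \lor (\exists w\, \neg G(w,w))
All bound variables are already distinct, so no renaming is needed.
Extract every quantifier outward, since the variables are now distinct and don't occur free across branches:
  \exists z\, \exists w\, (H(z) \lor \neg G(w,w))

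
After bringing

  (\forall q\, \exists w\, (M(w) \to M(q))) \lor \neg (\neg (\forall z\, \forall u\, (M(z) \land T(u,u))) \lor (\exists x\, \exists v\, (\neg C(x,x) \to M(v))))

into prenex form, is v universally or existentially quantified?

Eliminate → and ↔ using ¬ and ∨.
  (\forall q\, \exists w\, (\neg M(w) \lor M(q))) \lor \neg (\neg (\forall z\, \forall u\, (M(z) \land T(u,u))) \lor (\exists x\, \exists v\, (\neg \neg C(x,x) \lor M(v))))
Push ¬ through the quantifiers and connectives to reach negation normal form:
  (\forall q\, \exists w\, (\neg M(w) \lor M(q))) \lor (\forall z\, \forall u\, (M(z) \land T(u,u))) \land (\forall x\, \forall v\, (\neg C(x,x) \land \neg M(v)))
All bound variables are already distinct, so no renaming is needed.
Finally move all quantifiers to the prefix:
  \forall q\, \exists w\, \forall z\, \forall u\, \forall x\, \forall v\, (\neg M(w) \lor M(q) \lor M(z) \land T(u,u) \land \neg C(x,x) \land \neg M(v))
The quantifier \exists v sits under an odd number of negations (counting the antecedent side of each →), so it flips to \forall v.

universal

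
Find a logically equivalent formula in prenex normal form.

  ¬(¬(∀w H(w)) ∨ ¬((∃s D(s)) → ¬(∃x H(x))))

Eliminate → and ↔ using ¬ and ∨.
  ¬(¬(∀w H(w)) ∨ ¬(¬(∃s D(s)) ∨ ¬(∃x H(x))))
Push ¬ through the quantifiers and connectives to reach negation normal form:
  (∀w H(w)) ∧ ((∀s ¬D(s)) ∨ (∀x ¬H(x)))
All bound variables are already distinct, so no renaming is needed.
Extract every quantifier outward, since the variables are now distinct and don't occur free across branches:
  ∀w ∀s ∀x (H(w) ∧ (¬D(s) ∨ ¬H(x)))

∀w ∀s ∀x (H(w) ∧ (¬D(s) ∨ ¬H(x)))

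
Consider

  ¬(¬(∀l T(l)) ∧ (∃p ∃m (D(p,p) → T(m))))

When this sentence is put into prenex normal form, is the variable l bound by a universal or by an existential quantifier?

Eliminate → and ↔ using ¬ and ∨.
  ¬(¬(∀l T(l)) ∧ (∃p ∃m (¬D(p,p) ∨ T(m))))
Push ¬ through the quantifiers and connectives to reach negation normal form:
  (∀l T(l)) ∨ (∀p ∀m (D(p,p) ∧ ¬T(m)))
All bound variables are already distinct, so no renaming is needed.
Pull the quantifiers to the front (each side's bound variable is not free in the other side):
  ∀l ∀p ∀m (T(l) ∨ D(p,p) ∧ ¬T(m))
The quantifier ∀l sits under an even number of negations (counting the antecedent side of each →), so it remains universal.

universal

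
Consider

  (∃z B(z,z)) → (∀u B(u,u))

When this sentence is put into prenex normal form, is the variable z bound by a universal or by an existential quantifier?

First replace A → B with ¬A ∨ B.
  ¬(∃z B(z,z)) ∨ (∀u B(u,u))
Drive negations inward (¬∀x A ≡ ∃x ¬A, ¬∃x A ≡ ∀x ¬A, De Morgan for ∧/∨):
  (∀z ¬B(z,z)) ∨ (∀u B(u,u))
All bound variables are already distinct, so no renaming is needed.
Extract every quantifier outward, since the variables are now distinct and don't occur free across branches:
  ∀z ∀u (¬B(z,z) ∨ B(u,u))
The quantifier ∃z sits under an odd number of negations (counting the antecedent side of each →), so it flips to ∀z.

universal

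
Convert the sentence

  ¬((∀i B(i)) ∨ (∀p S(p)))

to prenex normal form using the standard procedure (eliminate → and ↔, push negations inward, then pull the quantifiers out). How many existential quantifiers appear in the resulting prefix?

2

Drive negations inward (¬∀x A ≡ ∃x ¬A, ¬∃x A ≡ ∀x ¬A, De Morgan for ∧/∨):
  (∃i ¬B(i)) ∧ (∃p ¬S(p))
Pull the quantifiers to the front (each side's bound variable is not free in the other side):
  ∃i ∃p (¬B(i) ∧ ¬S(p))
The prefix is ∃i ∃p: 0 universal, 2 existential.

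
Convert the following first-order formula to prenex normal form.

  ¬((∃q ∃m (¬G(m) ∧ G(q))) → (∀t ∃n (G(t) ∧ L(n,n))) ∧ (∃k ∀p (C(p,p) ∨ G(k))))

∃q ∃m ∃t ∀n ∀k ∃p (¬G(m) ∧ G(q) ∧ (¬G(t) ∨ ¬L(n,n) ∨ ¬C(p,p) ∧ ¬G(k)))

First replace A → B with ¬A ∨ B.
  ¬(¬(∃q ∃m (¬G(m) ∧ G(q))) ∨ (∀t ∃n (G(t) ∧ L(n,n))) ∧ (∃k ∀p (C(p,p) ∨ G(k))))
Move each ¬ inward, flipping quantifiers it crosses:
  (∃q ∃m (¬G(m) ∧ G(q))) ∧ ((∃t ∀n (¬G(t) ∨ ¬L(n,n))) ∨ (∀k ∃p (¬C(p,p) ∧ ¬G(k))))
All bound variables are already distinct, so no renaming is needed.
Finally move all quantifiers to the prefix:
  ∃q ∃m ∃t ∀n ∀k ∃p (¬G(m) ∧ G(q) ∧ (¬G(t) ∨ ¬L(n,n) ∨ ¬C(p,p) ∧ ¬G(k)))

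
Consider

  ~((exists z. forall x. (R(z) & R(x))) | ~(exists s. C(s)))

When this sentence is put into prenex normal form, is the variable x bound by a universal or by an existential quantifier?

Move each ¬ inward, flipping quantifiers it crosses:
  (forall z. exists x. (~R(z) | ~R(x))) & (exists s. C(s))
All bound variables are already distinct, so no renaming is needed.
Pull the quantifiers to the front (each side's bound variable is not free in the other side):
  forall z. exists x. exists s. ((~R(z) | ~R(x)) & C(s))
The quantifier forall x sits under an odd number of negations, so it flips to exists x.

existential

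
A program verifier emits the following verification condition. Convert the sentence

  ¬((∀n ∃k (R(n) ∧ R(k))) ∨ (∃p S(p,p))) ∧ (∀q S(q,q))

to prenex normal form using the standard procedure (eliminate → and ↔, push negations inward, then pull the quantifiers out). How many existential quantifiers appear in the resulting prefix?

1

Drive negations inward (¬∀x A ≡ ∃x ¬A, ¬∃x A ≡ ∀x ¬A, De Morgan for ∧/∨):
  (∃n ∀k (¬R(n) ∨ ¬R(k))) ∧ (∀p ¬S(p,p)) ∧ (∀q S(q,q))
All bound variables are already distinct, so no renaming is needed.
Extract every quantifier outward, since the variables are now distinct and don't occur free across branches:
  ∃n ∀k ∀p ∀q ((¬R(n) ∨ ¬R(k)) ∧ ¬S(p,p) ∧ S(q,q))
The prefix is ∃n ∀k ∀p ∀q: 3 universal, 1 existential.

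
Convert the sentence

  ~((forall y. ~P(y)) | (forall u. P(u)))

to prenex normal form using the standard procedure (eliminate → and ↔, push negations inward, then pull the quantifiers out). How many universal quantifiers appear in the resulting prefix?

0

Drive negations inward (¬∀x A ≡ ∃x ¬A, ¬∃x A ≡ ∀x ¬A, De Morgan for ∧/∨):
  (exists y. P(y)) & (exists u. ~P(u))
All bound variables are already distinct, so no renaming is needed.
Finally move all quantifiers to the prefix:
  exists y. exists u. (P(y) & ~P(u))
The prefix is exists y exists u: 0 universal, 2 existential.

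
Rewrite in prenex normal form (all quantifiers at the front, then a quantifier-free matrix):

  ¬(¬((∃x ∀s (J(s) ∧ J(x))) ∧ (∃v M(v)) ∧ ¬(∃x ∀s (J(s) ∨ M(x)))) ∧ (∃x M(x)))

Move each ¬ inward, flipping quantifiers it crosses:
  (∃x ∀s (J(s) ∧ J(x))) ∧ (∃v M(v)) ∧ (∀x ∃s (¬J(s) ∧ ¬M(x))) ∨ (∀x ¬M(x))
Rename bound variables to avoid capture: x↦u, s↦u1, x↦a.
  (∃x ∀s (J(s) ∧ J(x))) ∧ (∃v M(v)) ∧ (∀u ∃u1 (¬J(u1) ∧ ¬M(u))) ∨ (∀a ¬M(a))
Extract every quantifier outward, since the variables are now distinct and don't occur free across branches:
  ∃x ∀s ∃v ∀u ∃u1 ∀a (J(s) ∧ J(x) ∧ M(v) ∧ ¬J(u1) ∧ ¬M(u) ∨ ¬M(a))

∃x ∀s ∃v ∀u ∃u1 ∀a (J(s) ∧ J(x) ∧ M(v) ∧ ¬J(u1) ∧ ¬M(u) ∨ ¬M(a))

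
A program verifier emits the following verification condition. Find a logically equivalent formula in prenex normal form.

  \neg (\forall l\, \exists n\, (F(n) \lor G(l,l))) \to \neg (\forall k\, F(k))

\forall l\, \exists n\, \exists k\, (F(n) \lor G(l,l) \lor \neg F(k))

Rewrite implications/biconditionals: A → B as ¬A ∨ B.
  \neg \neg (\forall l\, \exists n\, (F(n) \lor G(l,l))) \lor \neg (\forall k\, F(k))
Drive negations inward (¬∀x A ≡ ∃x ¬A, ¬∃x A ≡ ∀x ¬A, De Morgan for ∧/∨):
  (\forall l\, \exists n\, (F(n) \lor G(l,l))) \lor (\exists k\, \neg F(k))
Pull the quantifiers to the front (each side's bound variable is not free in the other side):
  \forall l\, \exists n\, \exists k\, (F(n) \lor G(l,l) \lor \neg F(k))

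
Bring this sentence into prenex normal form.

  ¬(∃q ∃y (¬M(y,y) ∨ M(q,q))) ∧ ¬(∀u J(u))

Push ¬ through the quantifiers and connectives to reach negation normal form:
  (∀q ∀y (M(y,y) ∧ ¬M(q,q))) ∧ (∃u ¬J(u))
All bound variables are already distinct, so no renaming is needed.
Finally move all quantifiers to the prefix:
  ∀q ∀y ∃u (M(y,y) ∧ ¬M(q,q) ∧ ¬J(u))

∀q ∀y ∃u (M(y,y) ∧ ¬M(q,q) ∧ ¬J(u))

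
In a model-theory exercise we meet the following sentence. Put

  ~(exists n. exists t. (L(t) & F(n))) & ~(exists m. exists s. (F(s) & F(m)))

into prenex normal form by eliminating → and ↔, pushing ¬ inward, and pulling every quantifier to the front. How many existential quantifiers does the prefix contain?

0

Move each ¬ inward, flipping quantifiers it crosses:
  (forall n. forall t. (~L(t) | ~F(n))) & (forall m. forall s. (~F(s) | ~F(m)))
Pull the quantifiers to the front (each side's bound variable is not free in the other side):
  forall n. forall t. forall m. forall s. ((~L(t) | ~F(n)) & (~F(s) | ~F(m)))
The prefix is forall n forall t forall m forall s: 4 universal, 0 existential.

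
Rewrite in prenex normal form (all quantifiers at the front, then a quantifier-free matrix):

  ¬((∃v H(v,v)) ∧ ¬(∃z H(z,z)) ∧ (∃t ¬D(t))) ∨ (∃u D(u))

∀v ∃z ∀t ∃u (¬H(v,v) ∨ H(z,z) ∨ D(t) ∨ D(u))

Drive negations inward (¬∀x A ≡ ∃x ¬A, ¬∃x A ≡ ∀x ¬A, De Morgan for ∧/∨):
  (∀v ¬H(v,v)) ∨ (∃z H(z,z)) ∨ (∀t D(t)) ∨ (∃u D(u))
Finally move all quantifiers to the prefix:
  ∀v ∃z ∀t ∃u (¬H(v,v) ∨ H(z,z) ∨ D(t) ∨ D(u))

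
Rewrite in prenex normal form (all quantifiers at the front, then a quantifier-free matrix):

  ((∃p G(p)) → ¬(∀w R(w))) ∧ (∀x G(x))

∀p ∃w ∀x ((¬G(p) ∨ ¬R(w)) ∧ G(x))

Eliminate → and ↔ using ¬ and ∨.
  (¬(∃p G(p)) ∨ ¬(∀w R(w))) ∧ (∀x G(x))
Drive negations inward (¬∀x A ≡ ∃x ¬A, ¬∃x A ≡ ∀x ¬A, De Morgan for ∧/∨):
  ((∀p ¬G(p)) ∨ (∃w ¬R(w))) ∧ (∀x G(x))
All bound variables are already distinct, so no renaming is needed.
Pull the quantifiers to the front (each side's bound variable is not free in the other side):
  ∀p ∃w ∀x ((¬G(p) ∨ ¬R(w)) ∧ G(x))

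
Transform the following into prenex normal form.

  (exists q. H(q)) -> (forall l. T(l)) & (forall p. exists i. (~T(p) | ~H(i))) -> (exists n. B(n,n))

forall q. exists l. exists p. forall i. exists n. (~H(q) | ~T(l) | T(p) & H(i) | B(n,n))

Rewrite implications/biconditionals: A → B as ¬A ∨ B.
  ~(exists q. H(q)) | ~((forall l. T(l)) & (forall p. exists i. (~T(p) | ~H(i)))) | (exists n. B(n,n))
Move each ¬ inward, flipping quantifiers it crosses:
  (forall q. ~H(q)) | (exists l. ~T(l)) | (exists p. forall i. (T(p) & H(i))) | (exists n. B(n,n))
Pull the quantifiers to the front (each side's bound variable is not free in the other side):
  forall q. exists l. exists p. forall i. exists n. (~H(q) | ~T(l) | T(p) & H(i) | B(n,n))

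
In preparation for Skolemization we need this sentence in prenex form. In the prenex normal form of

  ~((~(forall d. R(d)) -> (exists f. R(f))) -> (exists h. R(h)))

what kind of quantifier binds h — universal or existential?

universal

Eliminate → and ↔ using ¬ and ∨.
  ~(~(~~(forall d. R(d)) | (exists f. R(f))) | (exists h. R(h)))
Move each ¬ inward, flipping quantifiers it crosses:
  ((forall d. R(d)) | (exists f. R(f))) & (forall h. ~R(h))
All bound variables are already distinct, so no renaming is needed.
Pull the quantifiers to the front (each side's bound variable is not free in the other side):
  forall d. exists f. forall h. ((R(d) | R(f)) & ~R(h))
The quantifier exists h sits under an odd number of negations (counting the antecedent side of each →), so it flips to forall h.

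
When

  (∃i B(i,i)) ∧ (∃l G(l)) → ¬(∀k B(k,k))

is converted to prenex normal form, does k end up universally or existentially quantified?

existential

First replace A → B with ¬A ∨ B.
  ¬((∃i B(i,i)) ∧ (∃l G(l))) ∨ ¬(∀k B(k,k))
Push ¬ through the quantifiers and connectives to reach negation normal form:
  (∀i ¬B(i,i)) ∨ (∀l ¬G(l)) ∨ (∃k ¬B(k,k))
All bound variables are already distinct, so no renaming is needed.
Finally move all quantifiers to the prefix:
  ∀i ∀l ∃k (¬B(i,i) ∨ ¬G(l) ∨ ¬B(k,k))
The quantifier ∀k sits under an odd number of negations (counting the antecedent side of each →), so it flips to ∃k.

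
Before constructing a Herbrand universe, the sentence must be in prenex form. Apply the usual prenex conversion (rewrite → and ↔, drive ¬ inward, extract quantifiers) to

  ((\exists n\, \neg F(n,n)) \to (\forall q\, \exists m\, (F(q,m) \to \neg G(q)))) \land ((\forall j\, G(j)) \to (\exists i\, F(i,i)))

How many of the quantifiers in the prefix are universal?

2

First replace A → B with ¬A ∨ B.
  (\neg (\exists n\, \neg F(n,n)) \lor (\forall q\, \exists m\, (\neg F(q,m) \lor \neg G(q)))) \land (\neg (\forall j\, G(j)) \lor (\exists i\, F(i,i)))
Drive negations inward (¬∀x A ≡ ∃x ¬A, ¬∃x A ≡ ∀x ¬A, De Morgan for ∧/∨):
  ((\forall n\, F(n,n)) \lor (\forall q\, \exists m\, (\neg F(q,m) \lor \neg G(q)))) \land ((\exists j\, \neg G(j)) \lor (\exists i\, F(i,i)))
All bound variables are already distinct, so no renaming is needed.
Finally move all quantifiers to the prefix:
  \forall n\, \forall q\, \exists m\, \exists j\, \exists i\, ((F(n,n) \lor \neg F(q,m) \lor \neg G(q)) \land (\neg G(j) \lor F(i,i)))
The prefix is \forall n \forall q \exists m \exists j \exists i: 2 universal, 3 existential.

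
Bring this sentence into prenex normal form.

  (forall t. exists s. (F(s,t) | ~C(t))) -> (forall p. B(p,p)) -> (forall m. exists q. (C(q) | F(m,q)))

exists t. forall s. exists p. forall m. exists q. (~F(s,t) & C(t) | ~B(p,p) | C(q) | F(m,q))

Rewrite implications/biconditionals: A → B as ¬A ∨ B.
  ~(forall t. exists s. (F(s,t) | ~C(t))) | ~(forall p. B(p,p)) | (forall m. exists q. (C(q) | F(m,q)))
Drive negations inward (¬∀x A ≡ ∃x ¬A, ¬∃x A ≡ ∀x ¬A, De Morgan for ∧/∨):
  (exists t. forall s. (~F(s,t) & C(t))) | (exists p. ~B(p,p)) | (forall m. exists q. (C(q) | F(m,q)))
Pull the quantifiers to the front (each side's bound variable is not free in the other side):
  exists t. forall s. exists p. forall m. exists q. (~F(s,t) & C(t) | ~B(p,p) | C(q) | F(m,q))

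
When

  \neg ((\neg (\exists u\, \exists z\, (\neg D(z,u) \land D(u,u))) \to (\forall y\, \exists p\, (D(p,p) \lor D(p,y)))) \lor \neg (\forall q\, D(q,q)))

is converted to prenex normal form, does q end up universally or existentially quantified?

Eliminate → and ↔ using ¬ and ∨.
  \neg (\neg \neg (\exists u\, \exists z\, (\neg D(z,u) \land D(u,u))) \lor (\forall y\, \exists p\, (D(p,p) \lor D(p,y))) \lor \neg (\forall q\, D(q,q)))
Move each ¬ inward, flipping quantifiers it crosses:
  (\forall u\, \forall z\, (D(z,u) \lor \neg D(u,u))) \land (\exists y\, \forall p\, (\neg D(p,p) \land \neg D(p,y))) \land (\forall q\, D(q,q))
All bound variables are already distinct, so no renaming is needed.
Extract every quantifier outward, since the variables are now distinct and don't occur free across branches:
  \forall u\, \forall z\, \exists y\, \forall p\, \forall q\, ((D(z,u) \lor \neg D(u,u)) \land \neg D(p,p) \land \neg D(p,y) \land D(q,q))
The quantifier \forall q sits under an even number of negations (counting the antecedent side of each →), so it remains universal.

universal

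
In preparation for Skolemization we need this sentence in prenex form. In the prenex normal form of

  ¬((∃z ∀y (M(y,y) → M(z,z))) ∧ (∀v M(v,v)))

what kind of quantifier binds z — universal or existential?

universal

Eliminate → and ↔ using ¬ and ∨.
  ¬((∃z ∀y (¬M(y,y) ∨ M(z,z))) ∧ (∀v M(v,v)))
Drive negations inward (¬∀x A ≡ ∃x ¬A, ¬∃x A ≡ ∀x ¬A, De Morgan for ∧/∨):
  (∀z ∃y (M(y,y) ∧ ¬M(z,z))) ∨ (∃v ¬M(v,v))
Pull the quantifiers to the front (each side's bound variable is not free in the other side):
  ∀z ∃y ∃v (M(y,y) ∧ ¬M(z,z) ∨ ¬M(v,v))
The quantifier ∃z sits under an odd number of negations (counting the antecedent side of each →), so it flips to ∀z.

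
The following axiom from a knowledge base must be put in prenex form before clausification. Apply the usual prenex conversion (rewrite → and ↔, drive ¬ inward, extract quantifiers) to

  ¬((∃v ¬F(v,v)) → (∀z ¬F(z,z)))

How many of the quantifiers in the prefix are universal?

Rewrite implications/biconditionals: A → B as ¬A ∨ B.
  ¬(¬(∃v ¬F(v,v)) ∨ (∀z ¬F(z,z)))
Drive negations inward (¬∀x A ≡ ∃x ¬A, ¬∃x A ≡ ∀x ¬A, De Morgan for ∧/∨):
  (∃v ¬F(v,v)) ∧ (∃z F(z,z))
All bound variables are already distinct, so no renaming is needed.
Pull the quantifiers to the front (each side's bound variable is not free in the other side):
  ∃v ∃z (¬F(v,v) ∧ F(z,z))
The prefix is ∃v ∃z: 0 universal, 2 existential.

0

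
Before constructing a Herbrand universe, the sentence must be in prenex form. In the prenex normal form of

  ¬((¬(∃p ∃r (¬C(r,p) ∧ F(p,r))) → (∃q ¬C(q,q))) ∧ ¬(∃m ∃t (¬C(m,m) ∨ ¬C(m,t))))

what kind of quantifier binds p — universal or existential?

Rewrite implications/biconditionals: A → B as ¬A ∨ B.
  ¬((¬¬(∃p ∃r (¬C(r,p) ∧ F(p,r))) ∨ (∃q ¬C(q,q))) ∧ ¬(∃m ∃t (¬C(m,m) ∨ ¬C(m,t))))
Push ¬ through the quantifiers and connectives to reach negation normal form:
  (∀p ∀r (C(r,p) ∨ ¬F(p,r))) ∧ (∀q C(q,q)) ∨ (∃m ∃t (¬C(m,m) ∨ ¬C(m,t)))
All bound variables are already distinct, so no renaming is needed.
Pull the quantifiers to the front (each side's bound variable is not free in the other side):
  ∀p ∀r ∀q ∃m ∃t ((C(r,p) ∨ ¬F(p,r)) ∧ C(q,q) ∨ ¬C(m,m) ∨ ¬C(m,t))
The quantifier ∃p sits under an odd number of negations (counting the antecedent side of each →), so it flips to ∀p.

universal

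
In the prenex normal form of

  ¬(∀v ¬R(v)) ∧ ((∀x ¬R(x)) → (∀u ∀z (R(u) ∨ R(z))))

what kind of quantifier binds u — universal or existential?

universal

First replace A → B with ¬A ∨ B.
  ¬(∀v ¬R(v)) ∧ (¬(∀x ¬R(x)) ∨ (∀u ∀z (R(u) ∨ R(z))))
Push ¬ through the quantifiers and connectives to reach negation normal form:
  (∃v R(v)) ∧ ((∃x R(x)) ∨ (∀u ∀z (R(u) ∨ R(z))))
All bound variables are already distinct, so no renaming is needed.
Pull the quantifiers to the front (each side's bound variable is not free in the other side):
  ∃v ∃x ∀u ∀z (R(v) ∧ (R(x) ∨ R(u) ∨ R(z)))
The quantifier ∀u sits under an even number of negations (counting the antecedent side of each →), so it remains universal.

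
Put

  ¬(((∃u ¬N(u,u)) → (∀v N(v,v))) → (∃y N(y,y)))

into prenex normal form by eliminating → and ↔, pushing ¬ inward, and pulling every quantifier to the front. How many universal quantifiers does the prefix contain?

3

First replace A → B with ¬A ∨ B.
  ¬(¬(¬(∃u ¬N(u,u)) ∨ (∀v N(v,v))) ∨ (∃y N(y,y)))
Push ¬ through the quantifiers and connectives to reach negation normal form:
  ((∀u N(u,u)) ∨ (∀v N(v,v))) ∧ (∀y ¬N(y,y))
All bound variables are already distinct, so no renaming is needed.
Extract every quantifier outward, since the variables are now distinct and don't occur free across branches:
  ∀u ∀v ∀y ((N(u,u) ∨ N(v,v)) ∧ ¬N(y,y))
The prefix is ∀u ∀v ∀y: 3 universal, 0 existential.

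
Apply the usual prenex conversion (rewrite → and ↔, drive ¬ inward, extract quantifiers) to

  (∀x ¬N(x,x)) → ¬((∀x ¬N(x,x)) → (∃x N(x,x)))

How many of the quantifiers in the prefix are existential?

Rewrite implications/biconditionals: A → B as ¬A ∨ B.
  ¬(∀x ¬N(x,x)) ∨ ¬(¬(∀x ¬N(x,x)) ∨ (∃x N(x,x)))
Drive negations inward (¬∀x A ≡ ∃x ¬A, ¬∃x A ≡ ∀x ¬A, De Morgan for ∧/∨):
  (∃x N(x,x)) ∨ (∀x ¬N(x,x)) ∧ (∀x ¬N(x,x))
Rename bound variables to avoid capture: x↦z1, x↦w.
  (∃x N(x,x)) ∨ (∀z1 ¬N(z1,z1)) ∧ (∀w ¬N(w,w))
Extract every quantifier outward, since the variables are now distinct and don't occur free across branches:
  ∃x ∀z1 ∀w (N(x,x) ∨ ¬N(z1,z1) ∧ ¬N(w,w))
The prefix is ∃x ∀z1 ∀w: 2 universal, 1 existential.

1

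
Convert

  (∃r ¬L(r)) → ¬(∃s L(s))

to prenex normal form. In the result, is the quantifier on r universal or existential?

First replace A → B with ¬A ∨ B.
  ¬(∃r ¬L(r)) ∨ ¬(∃s L(s))
Move each ¬ inward, flipping quantifiers it crosses:
  (∀r L(r)) ∨ (∀s ¬L(s))
All bound variables are already distinct, so no renaming is needed.
Extract every quantifier outward, since the variables are now distinct and don't occur free across branches:
  ∀r ∀s (L(r) ∨ ¬L(s))
The quantifier ∃r sits under an odd number of negations (counting the antecedent side of each →), so it flips to ∀r.

universal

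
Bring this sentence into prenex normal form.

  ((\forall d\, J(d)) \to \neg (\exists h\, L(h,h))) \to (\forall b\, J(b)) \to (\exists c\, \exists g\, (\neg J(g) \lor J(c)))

\forall d\, \exists h\, \exists b\, \exists c\, \exists g\, (J(d) \land L(h,h) \lor \neg J(b) \lor \neg J(g) \lor J(c))

First replace A → B with ¬A ∨ B.
  \neg (\neg (\forall d\, J(d)) \lor \neg (\exists h\, L(h,h))) \lor \neg (\forall b\, J(b)) \lor (\exists c\, \exists g\, (\neg J(g) \lor J(c)))
Drive negations inward (¬∀x A ≡ ∃x ¬A, ¬∃x A ≡ ∀x ¬A, De Morgan for ∧/∨):
  (\forall d\, J(d)) \land (\exists h\, L(h,h)) \lor (\exists b\, \neg J(b)) \lor (\exists c\, \exists g\, (\neg J(g) \lor J(c)))
All bound variables are already distinct, so no renaming is needed.
Extract every quantifier outward, since the variables are now distinct and don't occur free across branches:
  \forall d\, \exists h\, \exists b\, \exists c\, \exists g\, (J(d) \land L(h,h) \lor \neg J(b) \lor \neg J(g) \lor J(c))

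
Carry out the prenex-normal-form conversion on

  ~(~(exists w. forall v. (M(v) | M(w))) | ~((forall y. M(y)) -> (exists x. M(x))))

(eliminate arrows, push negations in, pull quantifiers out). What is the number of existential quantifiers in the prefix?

3

First replace A → B with ¬A ∨ B.
  ~(~(exists w. forall v. (M(v) | M(w))) | ~(~(forall y. M(y)) | (exists x. M(x))))
Move each ¬ inward, flipping quantifiers it crosses:
  (exists w. forall v. (M(v) | M(w))) & ((exists y. ~M(y)) | (exists x. M(x)))
All bound variables are already distinct, so no renaming is needed.
Pull the quantifiers to the front (each side's bound variable is not free in the other side):
  exists w. forall v. exists y. exists x. ((M(v) | M(w)) & (~M(y) | M(x)))
The prefix is exists w forall v exists y exists x: 1 universal, 3 existential.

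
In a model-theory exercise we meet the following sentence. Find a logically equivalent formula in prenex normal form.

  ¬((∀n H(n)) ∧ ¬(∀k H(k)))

Move each ¬ inward, flipping quantifiers it crosses:
  (∃n ¬H(n)) ∨ (∀k H(k))
Extract every quantifier outward, since the variables are now distinct and don't occur free across branches:
  ∃n ∀k (¬H(n) ∨ H(k))

∃n ∀k (¬H(n) ∨ H(k))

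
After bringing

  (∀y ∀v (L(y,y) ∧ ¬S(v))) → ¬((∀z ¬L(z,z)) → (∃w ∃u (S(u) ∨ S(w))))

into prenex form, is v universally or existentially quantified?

existential

First replace A → B with ¬A ∨ B.
  ¬(∀y ∀v (L(y,y) ∧ ¬S(v))) ∨ ¬(¬(∀z ¬L(z,z)) ∨ (∃w ∃u (S(u) ∨ S(w))))
Move each ¬ inward, flipping quantifiers it crosses:
  (∃y ∃v (¬L(y,y) ∨ S(v))) ∨ (∀z ¬L(z,z)) ∧ (∀w ∀u (¬S(u) ∧ ¬S(w)))
All bound variables are already distinct, so no renaming is needed.
Finally move all quantifiers to the prefix:
  ∃y ∃v ∀z ∀w ∀u (¬L(y,y) ∨ S(v) ∨ ¬L(z,z) ∧ ¬S(u) ∧ ¬S(w))
The quantifier ∀v sits under an odd number of negations (counting the antecedent side of each →), so it flips to ∃v.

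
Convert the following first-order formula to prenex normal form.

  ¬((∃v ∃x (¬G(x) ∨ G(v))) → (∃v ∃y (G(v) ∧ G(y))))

Rewrite implications/biconditionals: A → B as ¬A ∨ B.
  ¬(¬(∃v ∃x (¬G(x) ∨ G(v))) ∨ (∃v ∃y (G(v) ∧ G(y))))
Move each ¬ inward, flipping quantifiers it crosses:
  (∃v ∃x (¬G(x) ∨ G(v))) ∧ (∀v ∀y (¬G(v) ∨ ¬G(y)))
Rename bound variables to avoid capture: v↦w1.
  (∃v ∃x (¬G(x) ∨ G(v))) ∧ (∀w1 ∀y (¬G(w1) ∨ ¬G(y)))
Finally move all quantifiers to the prefix:
  ∃v ∃x ∀w1 ∀y ((¬G(x) ∨ G(v)) ∧ (¬G(w1) ∨ ¬G(y)))

∃v ∃x ∀w1 ∀y ((¬G(x) ∨ G(v)) ∧ (¬G(w1) ∨ ¬G(y)))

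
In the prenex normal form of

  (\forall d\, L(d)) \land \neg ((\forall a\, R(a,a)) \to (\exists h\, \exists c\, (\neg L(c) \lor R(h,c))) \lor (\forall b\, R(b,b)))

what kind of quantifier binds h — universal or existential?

universal

Rewrite implications/biconditionals: A → B as ¬A ∨ B.
  (\forall d\, L(d)) \land \neg (\neg (\forall a\, R(a,a)) \lor (\exists h\, \exists c\, (\neg L(c) \lor R(h,c))) \lor (\forall b\, R(b,b)))
Move each ¬ inward, flipping quantifiers it crosses:
  (\forall d\, L(d)) \land (\forall a\, R(a,a)) \land (\forall h\, \forall c\, (L(c) \land \neg R(h,c))) \land (\exists b\, \neg R(b,b))
Finally move all quantifiers to the prefix:
  \forall d\, \forall a\, \forall h\, \forall c\, \exists b\, (L(d) \land R(a,a) \land L(c) \land \neg R(h,c) \land \neg R(b,b))
The quantifier \exists h sits under an odd number of negations (counting the antecedent side of each →), so it flips to \forall h.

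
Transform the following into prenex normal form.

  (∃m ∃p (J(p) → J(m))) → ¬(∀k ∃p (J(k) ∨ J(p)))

∀m ∀p ∃k ∀s (J(p) ∧ ¬J(m) ∨ ¬J(k) ∧ ¬J(s))

Eliminate → and ↔ using ¬ and ∨.
  ¬(∃m ∃p (¬J(p) ∨ J(m))) ∨ ¬(∀k ∃p (J(k) ∨ J(p)))
Drive negations inward (¬∀x A ≡ ∃x ¬A, ¬∃x A ≡ ∀x ¬A, De Morgan for ∧/∨):
  (∀m ∀p (J(p) ∧ ¬J(m))) ∨ (∃k ∀p (¬J(k) ∧ ¬J(p)))
Rename bound variables to avoid capture: p↦s.
  (∀m ∀p (J(p) ∧ ¬J(m))) ∨ (∃k ∀s (¬J(k) ∧ ¬J(s)))
Finally move all quantifiers to the prefix:
  ∀m ∀p ∃k ∀s (J(p) ∧ ¬J(m) ∨ ¬J(k) ∧ ¬J(s))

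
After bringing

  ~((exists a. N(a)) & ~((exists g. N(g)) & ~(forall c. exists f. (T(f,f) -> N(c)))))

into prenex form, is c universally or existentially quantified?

existential

First replace A → B with ¬A ∨ B.
  ~((exists a. N(a)) & ~((exists g. N(g)) & ~(forall c. exists f. (~T(f,f) | N(c)))))
Push ¬ through the quantifiers and connectives to reach negation normal form:
  (forall a. ~N(a)) | (exists g. N(g)) & (exists c. forall f. (T(f,f) & ~N(c)))
All bound variables are already distinct, so no renaming is needed.
Pull the quantifiers to the front (each side's bound variable is not free in the other side):
  forall a. exists g. exists c. forall f. (~N(a) | N(g) & T(f,f) & ~N(c))
The quantifier forall c sits under an odd number of negations (counting the antecedent side of each →), so it flips to exists c.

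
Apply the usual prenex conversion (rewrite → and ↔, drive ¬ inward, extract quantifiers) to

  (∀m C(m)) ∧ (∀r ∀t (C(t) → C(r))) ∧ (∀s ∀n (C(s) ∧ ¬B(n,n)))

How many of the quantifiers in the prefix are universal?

5

Rewrite implications/biconditionals: A → B as ¬A ∨ B.
  (∀m C(m)) ∧ (∀r ∀t (¬C(t) ∨ C(r))) ∧ (∀s ∀n (C(s) ∧ ¬B(n,n)))
All bound variables are already distinct, so no renaming is needed.
Finally move all quantifiers to the prefix:
  ∀m ∀r ∀t ∀s ∀n (C(m) ∧ (¬C(t) ∨ C(r)) ∧ C(s) ∧ ¬B(n,n))
The prefix is ∀m ∀r ∀t ∀s ∀n: 5 universal, 0 existential.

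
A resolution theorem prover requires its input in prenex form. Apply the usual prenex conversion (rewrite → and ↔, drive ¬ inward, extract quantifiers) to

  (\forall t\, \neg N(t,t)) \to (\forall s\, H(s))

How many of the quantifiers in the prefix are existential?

1

Eliminate → and ↔ using ¬ and ∨.
  \neg (\forall t\, \neg N(t,t)) \lor (\forall s\, H(s))
Push ¬ through the quantifiers and connectives to reach negation normal form:
  (\exists t\, N(t,t)) \lor (\forall s\, H(s))
All bound variables are already distinct, so no renaming is needed.
Finally move all quantifiers to the prefix:
  \exists t\, \forall s\, (N(t,t) \lor H(s))
The prefix is \exists t \forall s: 1 universal, 1 existential.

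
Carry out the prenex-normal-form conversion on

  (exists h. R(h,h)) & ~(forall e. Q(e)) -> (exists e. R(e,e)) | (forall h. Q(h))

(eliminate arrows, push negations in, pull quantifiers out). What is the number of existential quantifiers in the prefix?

1

First replace A → B with ¬A ∨ B.
  ~((exists h. R(h,h)) & ~(forall e. Q(e))) | (exists e. R(e,e)) | (forall h. Q(h))
Move each ¬ inward, flipping quantifiers it crosses:
  (forall h. ~R(h,h)) | (forall e. Q(e)) | (exists e. R(e,e)) | (forall h. Q(h))
Standardize variables apart so no two quantifiers bind the same name: e↦y1, h↦w.
  (forall h. ~R(h,h)) | (forall e. Q(e)) | (exists y1. R(y1,y1)) | (forall w. Q(w))
Extract every quantifier outward, since the variables are now distinct and don't occur free across branches:
  forall h. forall e. exists y1. forall w. (~R(h,h) | Q(e) | R(y1,y1) | Q(w))
The prefix is forall h forall e exists y1 forall w: 3 universal, 1 existential.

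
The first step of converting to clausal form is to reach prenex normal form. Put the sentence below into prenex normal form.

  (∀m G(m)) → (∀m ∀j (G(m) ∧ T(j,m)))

∃m ∀u ∀j (¬G(m) ∨ G(u) ∧ T(j,u))

Eliminate → and ↔ using ¬ and ∨.
  ¬(∀m G(m)) ∨ (∀m ∀j (G(m) ∧ T(j,m)))
Push ¬ through the quantifiers and connectives to reach negation normal form:
  (∃m ¬G(m)) ∨ (∀m ∀j (G(m) ∧ T(j,m)))
Standardize variables apart so no two quantifiers bind the same name: m↦u.
  (∃m ¬G(m)) ∨ (∀u ∀j (G(u) ∧ T(j,u)))
Pull the quantifiers to the front (each side's bound variable is not free in the other side):
  ∃m ∀u ∀j (¬G(m) ∨ G(u) ∧ T(j,u))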